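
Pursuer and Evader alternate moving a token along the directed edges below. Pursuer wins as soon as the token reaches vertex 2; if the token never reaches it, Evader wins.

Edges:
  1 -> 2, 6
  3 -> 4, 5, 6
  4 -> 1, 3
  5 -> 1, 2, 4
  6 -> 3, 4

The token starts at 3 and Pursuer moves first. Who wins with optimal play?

Evader

Track states (vertex, player-to-move).
A0 = {(2,Pursuer), (2,Evader)}
A1: add {(1,Pursuer), (5,Pursuer)}.
A2 = A1; e.g. (1,Evader) stays out. (3,Pursuer) never enters ⇒ Evader avoids the target.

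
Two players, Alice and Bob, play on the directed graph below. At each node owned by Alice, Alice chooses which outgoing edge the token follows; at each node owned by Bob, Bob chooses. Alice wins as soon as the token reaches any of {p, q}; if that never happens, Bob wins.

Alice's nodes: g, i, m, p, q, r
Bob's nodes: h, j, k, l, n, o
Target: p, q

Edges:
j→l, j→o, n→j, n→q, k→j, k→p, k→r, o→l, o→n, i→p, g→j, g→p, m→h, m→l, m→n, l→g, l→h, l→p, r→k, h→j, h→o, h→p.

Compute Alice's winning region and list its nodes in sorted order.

g, i, p, q

A0 = {p, q}
A1: add {g, i} — g (Alice) has g→p; i (Alice) has i→p.
A2 = A1; e.g. h (Bob) can still go to j. Fixed point.
Alice's winning region = {g, i, p, q}.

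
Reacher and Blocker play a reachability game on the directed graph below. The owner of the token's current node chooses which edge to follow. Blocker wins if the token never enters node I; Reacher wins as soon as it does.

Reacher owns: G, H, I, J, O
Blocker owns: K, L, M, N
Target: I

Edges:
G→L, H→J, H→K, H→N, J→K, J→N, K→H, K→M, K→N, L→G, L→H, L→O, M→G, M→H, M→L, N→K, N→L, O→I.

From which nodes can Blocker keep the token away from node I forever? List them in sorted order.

A0 = {I}
A1: add {O} — O (Reacher) has O→I.
A2 = A1; e.g. G (Reacher) has no edge into A1. Fixed point.
Reacher's attractor = {I, O}; Blocker avoids the target exactly from the complement.

G, H, J, K, L, M, N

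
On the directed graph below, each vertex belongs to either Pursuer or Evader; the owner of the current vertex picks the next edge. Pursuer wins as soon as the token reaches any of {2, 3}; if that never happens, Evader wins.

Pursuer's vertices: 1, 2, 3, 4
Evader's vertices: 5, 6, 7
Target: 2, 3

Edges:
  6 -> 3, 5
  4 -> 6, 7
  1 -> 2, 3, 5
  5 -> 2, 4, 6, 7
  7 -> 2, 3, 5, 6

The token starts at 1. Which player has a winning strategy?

Pursuer

A0 = {2, 3}
A1: add {1} — 1 (Pursuer) has 1→2.
A2 = A1; e.g. 4 (Pursuer) has no edge into A1. Fixed point.
1 ∈ A1, so Pursuer can force the target.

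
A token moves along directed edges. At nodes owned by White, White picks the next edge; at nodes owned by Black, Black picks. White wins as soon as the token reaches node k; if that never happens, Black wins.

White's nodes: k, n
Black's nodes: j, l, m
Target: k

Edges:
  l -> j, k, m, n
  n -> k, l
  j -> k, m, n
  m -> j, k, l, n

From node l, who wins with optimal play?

A0 = {k}
A1: add {n} — n (White) has n→k.
A2 = A1; e.g. j (Black) can still go to m. Fixed point.
l never enters the attractor, so Black can avoid the target forever.

Black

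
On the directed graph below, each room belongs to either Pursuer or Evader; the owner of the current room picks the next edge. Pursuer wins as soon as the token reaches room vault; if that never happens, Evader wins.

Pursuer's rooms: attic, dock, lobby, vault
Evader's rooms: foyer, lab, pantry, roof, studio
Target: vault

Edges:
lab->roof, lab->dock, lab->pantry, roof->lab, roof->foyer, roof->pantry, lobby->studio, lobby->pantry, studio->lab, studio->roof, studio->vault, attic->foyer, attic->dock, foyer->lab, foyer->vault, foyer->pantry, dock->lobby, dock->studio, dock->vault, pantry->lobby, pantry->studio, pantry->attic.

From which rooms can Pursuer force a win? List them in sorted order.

attic, dock, vault

A0 = {vault}
A1: add {dock} — dock (Pursuer) has dock→vault.
A2: add {attic} — attic (Pursuer) has attic→dock.
A3 = A2; e.g. lab (Evader) can still go to roof. Fixed point.
Pursuer's winning region = {attic, dock, vault}.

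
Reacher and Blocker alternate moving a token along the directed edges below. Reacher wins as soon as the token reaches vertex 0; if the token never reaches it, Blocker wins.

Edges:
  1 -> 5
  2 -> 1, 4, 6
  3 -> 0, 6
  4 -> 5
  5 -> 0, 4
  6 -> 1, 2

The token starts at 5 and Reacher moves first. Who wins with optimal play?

Track states (vertex, player-to-move).
A0 = {(0,Reacher), (0,Blocker)}
A1: add {(3,Reacher), (5,Reacher)}.
(5,Reacher) ∈ A1 ⇒ Reacher forces the target.

Reacher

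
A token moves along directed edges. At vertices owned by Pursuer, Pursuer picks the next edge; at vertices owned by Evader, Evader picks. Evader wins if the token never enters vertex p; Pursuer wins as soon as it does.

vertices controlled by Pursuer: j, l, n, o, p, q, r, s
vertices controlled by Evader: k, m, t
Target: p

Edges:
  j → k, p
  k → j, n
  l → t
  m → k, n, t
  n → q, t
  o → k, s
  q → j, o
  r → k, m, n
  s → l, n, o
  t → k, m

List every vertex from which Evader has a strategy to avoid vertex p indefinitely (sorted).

l, m, t

A0 = {p}
A1: add {j} — j (Pursuer) has j→p.
A2: add {q} — q (Pursuer) has q→j.
A3: add {n} — n (Pursuer) has n→q.
A4: add {k, r, s} — k (Evader): all of {j, n} already in; r (Pursuer) has r→n; s (Pursuer) has s→n.
A5: add {o} — o (Pursuer) has o→k.
A6 = A5; e.g. l (Pursuer) has no edge into A5. Fixed point.
Pursuer's attractor = {j, k, n, o, p, q, r, s}; Evader avoids the target exactly from the complement.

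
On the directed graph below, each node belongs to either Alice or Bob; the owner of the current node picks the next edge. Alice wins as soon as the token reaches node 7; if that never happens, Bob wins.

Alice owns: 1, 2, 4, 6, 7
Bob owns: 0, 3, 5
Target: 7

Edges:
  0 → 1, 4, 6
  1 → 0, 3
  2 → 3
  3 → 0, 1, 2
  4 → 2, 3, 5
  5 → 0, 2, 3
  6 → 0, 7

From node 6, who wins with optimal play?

Alice

A0 = {7}
A1: add {6} — 6 (Alice) has 6→7.
A2 = A1; e.g. 0 (Bob) can still go to 1. Fixed point.
6 ∈ A1, so Alice can force the target.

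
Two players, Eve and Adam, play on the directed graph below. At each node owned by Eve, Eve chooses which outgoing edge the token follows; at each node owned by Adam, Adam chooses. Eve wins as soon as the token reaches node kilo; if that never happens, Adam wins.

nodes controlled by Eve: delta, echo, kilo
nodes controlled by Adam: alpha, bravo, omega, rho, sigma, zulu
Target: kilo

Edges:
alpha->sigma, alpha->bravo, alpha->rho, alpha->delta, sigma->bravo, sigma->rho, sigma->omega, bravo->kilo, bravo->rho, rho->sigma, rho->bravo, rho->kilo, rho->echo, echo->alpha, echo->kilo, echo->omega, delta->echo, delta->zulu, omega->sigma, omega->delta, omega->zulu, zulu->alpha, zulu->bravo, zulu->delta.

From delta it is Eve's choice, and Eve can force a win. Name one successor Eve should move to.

A0 = {kilo}
A1: add {echo} — echo (Eve) has echo→kilo.
A2: add {delta} — delta (Eve) has delta→echo.
A3 = A2; e.g. alpha (Adam) can still go to sigma. Fixed point.
From delta, successor echo is in the attractor (rank 1); the other successor zulu is not.

echo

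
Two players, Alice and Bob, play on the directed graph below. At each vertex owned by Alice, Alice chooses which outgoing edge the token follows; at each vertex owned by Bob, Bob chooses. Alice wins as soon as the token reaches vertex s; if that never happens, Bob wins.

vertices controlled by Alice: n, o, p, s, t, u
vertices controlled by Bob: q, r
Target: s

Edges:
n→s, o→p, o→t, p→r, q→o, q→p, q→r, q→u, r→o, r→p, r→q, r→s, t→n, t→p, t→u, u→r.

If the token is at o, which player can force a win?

Alice

A0 = {s}
A1: add {n} — n (Alice) has n→s.
A2: add {t} — t (Alice) has t→n.
A3: add {o} — o (Alice) has o→t.
A4 = A3; e.g. p (Alice) has no edge into A3. Fixed point.
o ∈ A3, so Alice can force the target.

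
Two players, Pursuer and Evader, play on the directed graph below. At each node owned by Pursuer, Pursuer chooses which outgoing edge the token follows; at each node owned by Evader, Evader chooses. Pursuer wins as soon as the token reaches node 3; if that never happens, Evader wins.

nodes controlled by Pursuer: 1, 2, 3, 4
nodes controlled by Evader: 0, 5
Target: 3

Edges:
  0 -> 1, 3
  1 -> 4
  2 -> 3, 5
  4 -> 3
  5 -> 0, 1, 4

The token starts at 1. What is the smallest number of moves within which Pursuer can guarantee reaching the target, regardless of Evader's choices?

2

A0 = {3}
A1: add {2, 4} — 2 (Pursuer) has 2→3; 4 (Pursuer) has 4→3.
A2: add {1} — 1 (Pursuer) has 1→4.
1 enters the attractor at level 2, so Pursuer can force the target in 2 moves from there.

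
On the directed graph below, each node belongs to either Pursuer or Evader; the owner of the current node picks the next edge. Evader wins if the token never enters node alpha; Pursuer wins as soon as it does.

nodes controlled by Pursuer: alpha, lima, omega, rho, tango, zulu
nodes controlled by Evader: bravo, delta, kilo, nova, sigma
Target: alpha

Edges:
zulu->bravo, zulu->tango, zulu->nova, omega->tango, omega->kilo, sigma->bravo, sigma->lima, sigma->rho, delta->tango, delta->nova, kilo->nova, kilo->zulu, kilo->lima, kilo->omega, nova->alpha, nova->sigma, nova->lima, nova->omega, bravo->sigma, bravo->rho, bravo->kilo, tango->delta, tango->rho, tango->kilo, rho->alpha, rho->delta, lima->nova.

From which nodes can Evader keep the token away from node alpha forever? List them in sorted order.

A0 = {alpha}
A1: add {rho} — rho (Pursuer) has rho→alpha.
A2: add {tango} — tango (Pursuer) has tango→rho.
A3: add {omega, zulu} — zulu (Pursuer) has zulu→tango; omega (Pursuer) has omega→tango.
A4 = A3; e.g. bravo (Evader) can still go to sigma. Fixed point.
Pursuer's attractor = {alpha, omega, rho, tango, zulu}; Evader avoids the target exactly from the complement.

bravo, delta, kilo, lima, nova, sigma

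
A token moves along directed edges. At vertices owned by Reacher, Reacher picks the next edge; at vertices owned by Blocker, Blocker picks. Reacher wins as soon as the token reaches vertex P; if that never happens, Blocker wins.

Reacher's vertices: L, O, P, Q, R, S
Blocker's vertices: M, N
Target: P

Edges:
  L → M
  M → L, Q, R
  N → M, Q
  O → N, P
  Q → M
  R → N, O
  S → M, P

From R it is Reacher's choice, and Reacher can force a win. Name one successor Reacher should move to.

A0 = {P}
A1: add {O, S} — O (Reacher) has O→P; S (Reacher) has S→P.
A2: add {R} — R (Reacher) has R→O.
A3 = A2; e.g. L (Reacher) has no edge into A2. Fixed point.
From R, successor O is in the attractor (rank 1); the other successor N is not.

O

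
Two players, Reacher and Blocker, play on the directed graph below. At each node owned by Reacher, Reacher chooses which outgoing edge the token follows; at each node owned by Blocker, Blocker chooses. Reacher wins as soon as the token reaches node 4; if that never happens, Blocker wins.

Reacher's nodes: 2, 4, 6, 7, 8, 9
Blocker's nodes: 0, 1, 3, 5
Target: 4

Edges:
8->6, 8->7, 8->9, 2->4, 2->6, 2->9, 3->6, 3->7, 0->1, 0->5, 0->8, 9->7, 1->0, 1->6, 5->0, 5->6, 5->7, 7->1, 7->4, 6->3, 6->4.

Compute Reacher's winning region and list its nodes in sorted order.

A0 = {4}
A1: add {2, 6, 7} — 2 (Reacher) has 2→4; 6 (Reacher) has 6→4; 7 (Reacher) has 7→4.
A2: add {3, 8, 9} — 3 (Blocker): all of {6, 7} already in; 8 (Reacher) has 8→6; 9 (Reacher) has 9→7.
A3 = A2; e.g. 0 (Blocker) can still go to 1. Fixed point.
Reacher's winning region = {2, 3, 4, 6, 7, 8, 9}.

2, 3, 4, 6, 7, 8, 9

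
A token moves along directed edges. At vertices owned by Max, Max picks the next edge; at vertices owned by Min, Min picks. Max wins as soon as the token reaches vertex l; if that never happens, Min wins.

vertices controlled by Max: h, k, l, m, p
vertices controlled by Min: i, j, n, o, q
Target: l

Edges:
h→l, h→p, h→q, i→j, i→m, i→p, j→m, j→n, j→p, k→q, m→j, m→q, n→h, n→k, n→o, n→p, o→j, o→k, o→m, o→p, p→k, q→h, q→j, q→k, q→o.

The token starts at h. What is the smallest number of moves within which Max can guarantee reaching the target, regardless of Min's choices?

A0 = {l}
A1: add {h} — h (Max) has h→l.
A2 = A1; e.g. i (Min) can still go to j. Fixed point.
h enters the attractor at level 1, so Max can force the target in 1 move from there.

1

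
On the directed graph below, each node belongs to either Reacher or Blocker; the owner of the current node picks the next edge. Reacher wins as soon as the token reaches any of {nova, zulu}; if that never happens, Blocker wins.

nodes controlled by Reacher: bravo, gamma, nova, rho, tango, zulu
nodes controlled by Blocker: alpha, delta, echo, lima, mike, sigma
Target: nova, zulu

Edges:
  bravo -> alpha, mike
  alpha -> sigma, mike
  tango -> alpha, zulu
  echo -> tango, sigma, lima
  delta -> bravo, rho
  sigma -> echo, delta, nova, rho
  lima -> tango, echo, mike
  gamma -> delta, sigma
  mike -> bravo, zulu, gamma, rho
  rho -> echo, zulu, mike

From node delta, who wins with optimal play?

Blocker

A0 = {nova, zulu}
A1: add {rho, tango} — tango (Reacher) has tango→zulu; rho (Reacher) has rho→zulu.
A2 = A1; e.g. bravo (Reacher) has no edge into A1. Fixed point.
delta never enters the attractor, so Blocker can avoid the target forever.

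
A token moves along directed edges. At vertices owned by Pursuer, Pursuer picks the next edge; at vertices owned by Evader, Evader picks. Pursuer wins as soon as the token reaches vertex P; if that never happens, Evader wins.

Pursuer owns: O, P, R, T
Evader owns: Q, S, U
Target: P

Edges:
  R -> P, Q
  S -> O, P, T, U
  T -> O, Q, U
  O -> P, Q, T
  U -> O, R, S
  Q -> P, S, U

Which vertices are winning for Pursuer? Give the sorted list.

O, P, R, T

A0 = {P}
A1: add {O, R} — O (Pursuer) has O→P; R (Pursuer) has R→P.
A2: add {T} — T (Pursuer) has T→O.
A3 = A2; e.g. Q (Evader) can still go to S. Fixed point.
Pursuer's winning region = {O, P, R, T}.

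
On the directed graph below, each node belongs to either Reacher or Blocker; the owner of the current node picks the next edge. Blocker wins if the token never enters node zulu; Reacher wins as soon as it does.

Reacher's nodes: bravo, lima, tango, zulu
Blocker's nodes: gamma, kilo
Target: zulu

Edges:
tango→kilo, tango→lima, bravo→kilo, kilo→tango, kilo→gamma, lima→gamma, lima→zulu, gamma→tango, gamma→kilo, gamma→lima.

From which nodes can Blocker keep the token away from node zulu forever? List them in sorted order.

bravo, gamma, kilo

A0 = {zulu}
A1: add {lima} — lima (Reacher) has lima→zulu.
A2: add {tango} — tango (Reacher) has tango→lima.
A3 = A2; e.g. bravo (Reacher) has no edge into A2. Fixed point.
Reacher's attractor = {lima, tango, zulu}; Blocker avoids the target exactly from the complement.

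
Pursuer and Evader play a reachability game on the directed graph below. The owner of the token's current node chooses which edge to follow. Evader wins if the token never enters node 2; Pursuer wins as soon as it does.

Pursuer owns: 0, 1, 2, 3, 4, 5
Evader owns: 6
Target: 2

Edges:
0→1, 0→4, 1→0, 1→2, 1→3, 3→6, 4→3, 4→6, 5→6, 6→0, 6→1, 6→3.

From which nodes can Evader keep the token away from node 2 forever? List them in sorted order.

A0 = {2}
A1: add {1} — 1 (Pursuer) has 1→2.
A2: add {0} — 0 (Pursuer) has 0→1.
A3 = A2; e.g. 3 (Pursuer) has no edge into A2. Fixed point.
Pursuer's attractor = {0, 1, 2}; Evader avoids the target exactly from the complement.

3, 4, 5, 6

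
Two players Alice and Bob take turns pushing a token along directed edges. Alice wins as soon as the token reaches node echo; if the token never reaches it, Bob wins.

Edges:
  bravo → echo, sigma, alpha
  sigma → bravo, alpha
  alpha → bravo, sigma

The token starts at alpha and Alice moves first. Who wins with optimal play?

Track states (vertex, player-to-move).
A0 = {(echo,Alice), (echo,Bob)}
A1: add {(bravo,Alice)}.
A2 = A1; e.g. (bravo,Bob) stays out. (alpha,Alice) never enters ⇒ Bob avoids the target.

Bob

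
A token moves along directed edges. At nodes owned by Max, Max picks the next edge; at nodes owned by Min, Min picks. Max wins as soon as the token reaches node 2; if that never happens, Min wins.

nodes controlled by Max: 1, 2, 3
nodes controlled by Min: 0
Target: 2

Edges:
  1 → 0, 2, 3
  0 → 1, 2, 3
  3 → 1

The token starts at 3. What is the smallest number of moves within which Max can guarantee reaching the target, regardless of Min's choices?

2

A0 = {2}
A1: add {1} — 1 (Max) has 1→2.
A2: add {3} — 3 (Max) has 3→1.
3 enters the attractor at level 2, so Max can force the target in 2 moves from there.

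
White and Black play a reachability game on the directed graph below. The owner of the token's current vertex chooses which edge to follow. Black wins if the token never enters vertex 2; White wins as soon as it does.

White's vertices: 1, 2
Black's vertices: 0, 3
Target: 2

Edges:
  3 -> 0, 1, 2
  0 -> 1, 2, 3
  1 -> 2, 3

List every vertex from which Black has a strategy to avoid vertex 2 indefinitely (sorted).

A0 = {2}
A1: add {1} — 1 (White) has 1→2.
A2 = A1; e.g. 0 (Black) can still go to 3. Fixed point.
White's attractor = {1, 2}; Black avoids the target exactly from the complement.

0, 3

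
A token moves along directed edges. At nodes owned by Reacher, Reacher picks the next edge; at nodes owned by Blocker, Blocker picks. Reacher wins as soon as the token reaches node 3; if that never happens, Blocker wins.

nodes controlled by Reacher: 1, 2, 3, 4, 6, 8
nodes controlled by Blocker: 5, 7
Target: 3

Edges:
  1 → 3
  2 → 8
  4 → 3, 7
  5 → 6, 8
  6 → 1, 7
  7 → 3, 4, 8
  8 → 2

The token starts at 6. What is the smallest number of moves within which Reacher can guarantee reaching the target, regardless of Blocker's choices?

A0 = {3}
A1: add {1, 4} — 1 (Reacher) has 1→3; 4 (Reacher) has 4→3.
A2: add {6} — 6 (Reacher) has 6→1.
A3 = A2; e.g. 2 (Reacher) has no edge into A2. Fixed point.
6 enters the attractor at level 2, so Reacher can force the target in 2 moves from there.

2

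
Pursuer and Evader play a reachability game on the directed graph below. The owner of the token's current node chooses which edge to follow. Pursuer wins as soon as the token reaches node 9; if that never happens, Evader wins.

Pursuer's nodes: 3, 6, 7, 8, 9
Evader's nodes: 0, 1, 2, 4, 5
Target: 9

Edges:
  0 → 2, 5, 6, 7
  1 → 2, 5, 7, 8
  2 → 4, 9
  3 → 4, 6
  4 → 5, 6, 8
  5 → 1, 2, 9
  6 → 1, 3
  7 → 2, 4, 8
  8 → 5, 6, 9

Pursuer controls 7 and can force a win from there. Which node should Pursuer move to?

8

A0 = {9}
A1: add {8} — 8 (Pursuer) has 8→9.
A2: add {7} — 7 (Pursuer) has 7→8.
A3 = A2; e.g. 0 (Evader) can still go to 2. Fixed point.
From 7, successor 8 is in the attractor (rank 1); the other successors 2, 4 are not.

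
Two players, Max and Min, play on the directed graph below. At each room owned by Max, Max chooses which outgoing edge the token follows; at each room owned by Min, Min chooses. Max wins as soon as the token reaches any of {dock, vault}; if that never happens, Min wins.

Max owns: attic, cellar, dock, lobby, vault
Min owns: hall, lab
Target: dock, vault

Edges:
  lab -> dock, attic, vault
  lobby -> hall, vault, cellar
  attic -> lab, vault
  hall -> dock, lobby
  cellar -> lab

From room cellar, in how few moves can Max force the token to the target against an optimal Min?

3

A0 = {dock, vault}
A1: add {attic, lobby} — attic (Max) has attic→vault; lobby (Max) has lobby→vault.
A2: add {hall, lab} — hall (Min): all of {dock, lobby} already in; lab (Min): all of {dock, attic, vault} already in.
A3: add {cellar} — cellar (Max) has cellar→lab.
A3 = all vertices. Fixed point.
cellar enters the attractor at level 3, so Max can force the target in 3 moves from there.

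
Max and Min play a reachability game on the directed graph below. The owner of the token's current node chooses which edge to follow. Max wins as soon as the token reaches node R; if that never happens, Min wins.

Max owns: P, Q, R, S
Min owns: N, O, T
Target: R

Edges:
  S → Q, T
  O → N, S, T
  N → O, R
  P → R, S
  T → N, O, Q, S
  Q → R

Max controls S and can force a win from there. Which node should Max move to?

A0 = {R}
A1: add {P, Q} — P (Max) has P→R; Q (Max) has Q→R.
A2: add {S} — S (Max) has S→Q.
A3 = A2; e.g. N (Min) can still go to O. Fixed point.
From S, successor Q is in the attractor (rank 1); the other successor T is not.

Q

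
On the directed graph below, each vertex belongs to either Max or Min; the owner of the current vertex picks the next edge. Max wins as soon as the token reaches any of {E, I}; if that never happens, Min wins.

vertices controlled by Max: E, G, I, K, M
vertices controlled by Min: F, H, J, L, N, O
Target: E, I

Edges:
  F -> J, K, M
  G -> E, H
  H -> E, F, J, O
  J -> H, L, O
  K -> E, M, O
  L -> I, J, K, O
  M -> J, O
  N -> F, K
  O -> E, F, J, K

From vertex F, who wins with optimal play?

A0 = {E, I}
A1: add {G, K} — G (Max) has G→E; K (Max) has K→E.
A2 = A1; e.g. F (Min) can still go to J. Fixed point.
F never enters the attractor, so Min can avoid the target forever.

Min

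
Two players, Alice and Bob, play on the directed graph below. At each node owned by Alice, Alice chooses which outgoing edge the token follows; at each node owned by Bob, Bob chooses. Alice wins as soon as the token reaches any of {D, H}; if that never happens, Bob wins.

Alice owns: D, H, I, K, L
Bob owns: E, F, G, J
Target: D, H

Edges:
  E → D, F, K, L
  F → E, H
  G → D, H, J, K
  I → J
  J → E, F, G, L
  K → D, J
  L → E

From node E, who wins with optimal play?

Bob

A0 = {D, H}
A1: add {K} — K (Alice) has K→D.
A2 = A1; e.g. E (Bob) can still go to F. Fixed point.
E never enters the attractor, so Bob can avoid the target forever.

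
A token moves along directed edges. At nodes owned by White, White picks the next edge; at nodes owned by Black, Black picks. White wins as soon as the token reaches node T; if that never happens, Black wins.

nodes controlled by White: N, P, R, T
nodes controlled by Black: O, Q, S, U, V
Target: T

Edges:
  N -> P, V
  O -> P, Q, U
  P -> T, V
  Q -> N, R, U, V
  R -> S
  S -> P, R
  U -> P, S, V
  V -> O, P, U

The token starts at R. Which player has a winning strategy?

A0 = {T}
A1: add {P} — P (White) has P→T.
A2: add {N} — N (White) has N→P.
A3 = A2; e.g. O (Black) can still go to Q. Fixed point.
R never enters the attractor, so Black can avoid the target forever.

Black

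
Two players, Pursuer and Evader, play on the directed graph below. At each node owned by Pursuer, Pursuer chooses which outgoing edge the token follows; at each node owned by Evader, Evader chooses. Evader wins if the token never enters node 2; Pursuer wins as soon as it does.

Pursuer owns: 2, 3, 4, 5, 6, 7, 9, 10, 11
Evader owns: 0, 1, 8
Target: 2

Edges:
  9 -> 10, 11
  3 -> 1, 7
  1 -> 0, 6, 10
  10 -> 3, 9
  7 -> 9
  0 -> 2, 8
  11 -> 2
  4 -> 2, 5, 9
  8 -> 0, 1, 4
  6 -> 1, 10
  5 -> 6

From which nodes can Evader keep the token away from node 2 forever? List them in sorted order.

0, 1, 8

A0 = {2}
A1: add {4, 11} — 4 (Pursuer) has 4→2; 11 (Pursuer) has 11→2.
A2: add {9} — 9 (Pursuer) has 9→11.
A3: add {7, 10} — 7 (Pursuer) has 7→9; 10 (Pursuer) has 10→9.
A4: add {3, 6} — 3 (Pursuer) has 3→7; 6 (Pursuer) has 6→10.
A5: add {5} — 5 (Pursuer) has 5→6.
A6 = A5; e.g. 0 (Evader) can still go to 8. Fixed point.
Pursuer's attractor = {2, 3, 4, 5, 6, 7, 9, 10, 11}; Evader avoids the target exactly from the complement.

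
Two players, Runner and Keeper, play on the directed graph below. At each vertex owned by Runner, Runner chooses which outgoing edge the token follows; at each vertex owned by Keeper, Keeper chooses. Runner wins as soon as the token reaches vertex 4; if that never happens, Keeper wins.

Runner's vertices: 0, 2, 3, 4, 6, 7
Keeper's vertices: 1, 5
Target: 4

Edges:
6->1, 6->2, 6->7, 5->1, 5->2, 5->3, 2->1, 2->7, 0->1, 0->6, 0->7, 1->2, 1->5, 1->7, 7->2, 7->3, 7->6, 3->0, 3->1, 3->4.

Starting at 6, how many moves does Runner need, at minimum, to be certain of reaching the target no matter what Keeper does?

A0 = {4}
A1: add {3} — 3 (Runner) has 3→4.
A2: add {7} — 7 (Runner) has 7→3.
A3: add {0, 2, 6} — 0 (Runner) has 0→7; 2 (Runner) has 2→7; 6 (Runner) has 6→7.
A4 = A3; e.g. 1 (Keeper) can still go to 5. Fixed point.
6 enters the attractor at level 3, so Runner can force the target in 3 moves from there.

3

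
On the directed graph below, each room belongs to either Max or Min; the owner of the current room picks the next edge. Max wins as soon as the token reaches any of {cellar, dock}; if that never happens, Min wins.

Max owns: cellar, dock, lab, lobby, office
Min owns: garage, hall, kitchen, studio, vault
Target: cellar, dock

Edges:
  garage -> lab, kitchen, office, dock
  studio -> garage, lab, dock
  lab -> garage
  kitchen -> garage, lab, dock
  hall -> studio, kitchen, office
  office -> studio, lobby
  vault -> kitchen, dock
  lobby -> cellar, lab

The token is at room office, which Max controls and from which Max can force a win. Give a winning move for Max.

A0 = {cellar, dock}
A1: add {lobby} — lobby (Max) has lobby→cellar.
A2: add {office} — office (Max) has office→lobby.
A3 = A2; e.g. garage (Min) can still go to lab. Fixed point.
From office, successor lobby is in the attractor (rank 1); the other successor studio is not.

lobby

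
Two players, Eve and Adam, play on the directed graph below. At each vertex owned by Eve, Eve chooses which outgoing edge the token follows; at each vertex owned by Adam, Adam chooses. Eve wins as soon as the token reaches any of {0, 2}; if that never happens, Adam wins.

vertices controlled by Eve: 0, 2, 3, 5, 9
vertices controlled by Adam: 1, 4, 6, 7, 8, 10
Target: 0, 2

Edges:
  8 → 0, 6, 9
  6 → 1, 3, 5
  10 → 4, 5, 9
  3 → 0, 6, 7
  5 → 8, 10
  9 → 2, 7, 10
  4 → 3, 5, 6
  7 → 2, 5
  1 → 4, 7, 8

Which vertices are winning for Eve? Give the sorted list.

0, 2, 3, 9

A0 = {0, 2}
A1: add {3, 9} — 3 (Eve) has 3→0; 9 (Eve) has 9→2.
A2 = A1; e.g. 1 (Adam) can still go to 4. Fixed point.
Eve's winning region = {0, 2, 3, 9}.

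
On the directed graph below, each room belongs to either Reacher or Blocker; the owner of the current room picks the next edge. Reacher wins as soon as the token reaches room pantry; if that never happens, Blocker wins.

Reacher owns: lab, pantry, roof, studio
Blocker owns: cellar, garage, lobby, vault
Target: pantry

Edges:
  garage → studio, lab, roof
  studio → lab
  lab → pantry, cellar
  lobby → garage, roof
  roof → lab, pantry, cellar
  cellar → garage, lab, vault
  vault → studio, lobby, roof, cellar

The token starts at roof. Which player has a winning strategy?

A0 = {pantry}
A1: add {lab, roof} — lab (Reacher) has lab→pantry; roof (Reacher) has roof→pantry.
roof ∈ A1, so Reacher can force the target.

Reacher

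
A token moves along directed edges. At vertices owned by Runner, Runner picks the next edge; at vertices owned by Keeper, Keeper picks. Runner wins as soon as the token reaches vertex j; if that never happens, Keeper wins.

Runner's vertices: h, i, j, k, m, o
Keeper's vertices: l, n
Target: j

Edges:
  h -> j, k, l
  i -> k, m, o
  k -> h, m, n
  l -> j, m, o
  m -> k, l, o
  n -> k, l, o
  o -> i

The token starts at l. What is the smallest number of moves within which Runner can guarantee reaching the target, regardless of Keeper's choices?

A0 = {j}
A1: add {h} — h (Runner) has h→j.
A2: add {k} — k (Runner) has k→h.
A3: add {i, m} — i (Runner) has i→k; m (Runner) has m→k.
A4: add {o} — o (Runner) has o→i.
A5: add {l} — l (Keeper): all of {j, m, o} already in.
l enters the attractor at level 5, so Runner can force the target in 5 moves from there.

5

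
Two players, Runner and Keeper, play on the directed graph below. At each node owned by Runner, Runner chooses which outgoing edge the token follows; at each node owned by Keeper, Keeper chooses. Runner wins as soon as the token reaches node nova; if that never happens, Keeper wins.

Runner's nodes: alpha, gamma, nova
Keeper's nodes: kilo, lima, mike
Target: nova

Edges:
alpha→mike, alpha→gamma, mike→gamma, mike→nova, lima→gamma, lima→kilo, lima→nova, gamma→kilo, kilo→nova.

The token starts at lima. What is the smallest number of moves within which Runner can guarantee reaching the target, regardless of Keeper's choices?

3

A0 = {nova}
A1: add {kilo} — kilo (Keeper): all of {nova} already in.
A2: add {gamma} — gamma (Runner) has gamma→kilo.
A3: add {alpha, lima, mike} — alpha (Runner) has alpha→gamma; mike (Keeper): all of {gamma, nova} already in; lima (Keeper): all of {gamma, kilo, nova} already in.
A3 = all vertices. Fixed point.
lima enters the attractor at level 3, so Runner can force the target in 3 moves from there.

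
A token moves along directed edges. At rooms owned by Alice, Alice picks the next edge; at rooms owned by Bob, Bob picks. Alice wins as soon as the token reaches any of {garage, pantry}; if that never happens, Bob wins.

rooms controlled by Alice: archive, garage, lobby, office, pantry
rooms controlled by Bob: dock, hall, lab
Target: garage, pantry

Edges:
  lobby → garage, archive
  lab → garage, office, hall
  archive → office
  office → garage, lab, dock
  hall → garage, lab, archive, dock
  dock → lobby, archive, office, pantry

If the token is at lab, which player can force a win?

Bob

A0 = {garage, pantry}
A1: add {lobby, office} — lobby (Alice) has lobby→garage; office (Alice) has office→garage.
A2: add {archive} — archive (Alice) has archive→office.
A3: add {dock} — dock (Bob): all of {lobby, archive, office, pantry} already in.
A4 = A3; e.g. lab (Bob) can still go to hall. Fixed point.
lab never enters the attractor, so Bob can avoid the target forever.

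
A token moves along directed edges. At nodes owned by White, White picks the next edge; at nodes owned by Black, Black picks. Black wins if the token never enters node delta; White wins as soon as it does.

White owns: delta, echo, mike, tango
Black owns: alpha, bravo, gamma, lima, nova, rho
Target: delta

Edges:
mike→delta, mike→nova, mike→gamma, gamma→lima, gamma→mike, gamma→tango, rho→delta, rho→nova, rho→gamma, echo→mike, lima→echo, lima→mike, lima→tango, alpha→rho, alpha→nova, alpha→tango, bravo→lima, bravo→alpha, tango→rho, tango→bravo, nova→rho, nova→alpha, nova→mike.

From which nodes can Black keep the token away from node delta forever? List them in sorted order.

A0 = {delta}
A1: add {mike} — mike (White) has mike→delta.
A2: add {echo} — echo (White) has echo→mike.
A3 = A2; e.g. rho (Black) can still go to nova. Fixed point.
White's attractor = {delta, echo, mike}; Black avoids the target exactly from the complement.

alpha, bravo, gamma, lima, nova, rho, tango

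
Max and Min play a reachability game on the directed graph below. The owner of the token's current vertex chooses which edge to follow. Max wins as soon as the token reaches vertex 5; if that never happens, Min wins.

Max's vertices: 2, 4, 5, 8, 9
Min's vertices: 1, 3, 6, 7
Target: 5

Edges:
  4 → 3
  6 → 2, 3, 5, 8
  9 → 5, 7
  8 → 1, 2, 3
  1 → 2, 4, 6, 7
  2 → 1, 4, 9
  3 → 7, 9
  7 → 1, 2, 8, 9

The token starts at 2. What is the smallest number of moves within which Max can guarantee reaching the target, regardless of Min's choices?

A0 = {5}
A1: add {9} — 9 (Max) has 9→5.
A2: add {2} — 2 (Max) has 2→9.
2 enters the attractor at level 2, so Max can force the target in 2 moves from there.

2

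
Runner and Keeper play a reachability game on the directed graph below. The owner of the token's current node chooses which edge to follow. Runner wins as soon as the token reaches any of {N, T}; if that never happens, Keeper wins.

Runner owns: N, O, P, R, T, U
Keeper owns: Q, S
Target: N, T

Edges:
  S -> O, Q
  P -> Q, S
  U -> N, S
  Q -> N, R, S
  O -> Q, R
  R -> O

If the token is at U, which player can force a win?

A0 = {N, T}
A1: add {U} — U (Runner) has U→N.
A2 = A1; e.g. O (Runner) has no edge into A1. Fixed point.
U ∈ A1, so Runner can force the target.

Runner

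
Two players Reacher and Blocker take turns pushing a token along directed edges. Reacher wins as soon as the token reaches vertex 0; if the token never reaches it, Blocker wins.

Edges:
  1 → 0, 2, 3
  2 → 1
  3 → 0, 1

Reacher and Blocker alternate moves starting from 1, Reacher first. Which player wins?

Track states (vertex, player-to-move).
A0 = {(0,Reacher), (0,Blocker)}
A1: add {(1,Reacher), (3,Reacher)}.
(1,Reacher) ∈ A1 ⇒ Reacher forces the target.

Reacher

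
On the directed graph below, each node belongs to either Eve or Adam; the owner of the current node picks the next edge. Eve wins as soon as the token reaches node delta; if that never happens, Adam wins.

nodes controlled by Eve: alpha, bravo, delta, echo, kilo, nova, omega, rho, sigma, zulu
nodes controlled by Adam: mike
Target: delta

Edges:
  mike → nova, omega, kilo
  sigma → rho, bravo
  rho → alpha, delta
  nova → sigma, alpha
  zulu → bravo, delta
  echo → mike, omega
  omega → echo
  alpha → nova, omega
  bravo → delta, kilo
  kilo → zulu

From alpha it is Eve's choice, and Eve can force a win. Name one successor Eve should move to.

nova

A0 = {delta}
A1: add {bravo, rho, zulu} — rho (Eve) has rho→delta; zulu (Eve) has zulu→delta; bravo (Eve) has bravo→delta.
A2: add {kilo, sigma} — sigma (Eve) has sigma→rho; kilo (Eve) has kilo→zulu.
A3: add {nova} — nova (Eve) has nova→sigma.
A4: add {alpha} — alpha (Eve) has alpha→nova.
A5 = A4; e.g. mike (Adam) can still go to omega. Fixed point.
From alpha, successor nova is in the attractor (rank 3); the other successor omega is not.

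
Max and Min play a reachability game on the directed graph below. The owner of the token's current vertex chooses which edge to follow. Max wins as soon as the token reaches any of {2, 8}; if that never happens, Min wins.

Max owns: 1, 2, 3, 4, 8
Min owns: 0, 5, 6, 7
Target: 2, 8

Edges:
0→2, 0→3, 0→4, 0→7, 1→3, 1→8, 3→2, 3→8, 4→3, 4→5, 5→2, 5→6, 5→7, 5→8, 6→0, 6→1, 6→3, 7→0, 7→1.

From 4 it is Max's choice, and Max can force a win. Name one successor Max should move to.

3

A0 = {2, 8}
A1: add {1, 3} — 1 (Max) has 1→8; 3 (Max) has 3→2.
A2: add {4} — 4 (Max) has 4→3.
A3 = A2; e.g. 0 (Min) can still go to 7. Fixed point.
From 4, successor 3 is in the attractor (rank 1); the other successor 5 is not.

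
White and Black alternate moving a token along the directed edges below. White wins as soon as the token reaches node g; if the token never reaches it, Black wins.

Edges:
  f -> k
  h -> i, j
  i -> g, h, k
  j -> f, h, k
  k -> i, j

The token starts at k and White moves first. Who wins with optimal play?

Track states (vertex, player-to-move).
A0 = {(g,White), (g,Black)}
A1: add {(i,White)}.
A2 = A1; e.g. (f,White) stays out. (k,White) never enters ⇒ Black avoids the target.

Black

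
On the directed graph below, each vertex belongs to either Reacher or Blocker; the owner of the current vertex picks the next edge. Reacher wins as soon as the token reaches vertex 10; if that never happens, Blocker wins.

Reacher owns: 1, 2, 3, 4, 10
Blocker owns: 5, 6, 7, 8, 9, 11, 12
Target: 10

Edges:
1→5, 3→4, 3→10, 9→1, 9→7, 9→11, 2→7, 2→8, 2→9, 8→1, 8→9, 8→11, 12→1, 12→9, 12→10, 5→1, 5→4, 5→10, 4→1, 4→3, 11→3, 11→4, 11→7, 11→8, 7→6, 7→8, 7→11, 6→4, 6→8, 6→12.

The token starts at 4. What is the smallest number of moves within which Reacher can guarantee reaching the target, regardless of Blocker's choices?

2

A0 = {10}
A1: add {3} — 3 (Reacher) has 3→10.
A2: add {4} — 4 (Reacher) has 4→3.
A3 = A2; e.g. 1 (Reacher) has no edge into A2. Fixed point.
4 enters the attractor at level 2, so Reacher can force the target in 2 moves from there.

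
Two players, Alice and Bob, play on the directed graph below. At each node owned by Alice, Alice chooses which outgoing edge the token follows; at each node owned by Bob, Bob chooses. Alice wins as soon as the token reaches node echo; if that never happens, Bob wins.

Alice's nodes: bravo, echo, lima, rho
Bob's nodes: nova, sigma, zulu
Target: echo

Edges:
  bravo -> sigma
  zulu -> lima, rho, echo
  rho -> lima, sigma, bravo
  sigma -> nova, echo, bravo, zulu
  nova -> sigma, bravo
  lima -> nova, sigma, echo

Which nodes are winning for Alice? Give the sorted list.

A0 = {echo}
A1: add {lima} — lima (Alice) has lima→echo.
A2: add {rho} — rho (Alice) has rho→lima.
A3: add {zulu} — zulu (Bob): all of {lima, rho, echo} already in.
A4 = A3; e.g. nova (Bob) can still go to sigma. Fixed point.
Alice's winning region = {echo, lima, rho, zulu}.

echo, lima, rho, zulu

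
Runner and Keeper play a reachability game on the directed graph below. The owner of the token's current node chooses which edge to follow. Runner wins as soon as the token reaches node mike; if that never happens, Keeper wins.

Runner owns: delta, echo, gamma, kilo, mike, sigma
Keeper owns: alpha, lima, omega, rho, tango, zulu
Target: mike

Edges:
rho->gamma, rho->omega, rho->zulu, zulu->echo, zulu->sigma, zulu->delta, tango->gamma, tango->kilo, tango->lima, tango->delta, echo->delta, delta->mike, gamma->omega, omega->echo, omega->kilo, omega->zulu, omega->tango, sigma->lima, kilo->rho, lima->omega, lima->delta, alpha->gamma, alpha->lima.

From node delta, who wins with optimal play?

Runner

A0 = {mike}
A1: add {delta} — delta (Runner) has delta→mike.
delta ∈ A1, so Runner can force the target.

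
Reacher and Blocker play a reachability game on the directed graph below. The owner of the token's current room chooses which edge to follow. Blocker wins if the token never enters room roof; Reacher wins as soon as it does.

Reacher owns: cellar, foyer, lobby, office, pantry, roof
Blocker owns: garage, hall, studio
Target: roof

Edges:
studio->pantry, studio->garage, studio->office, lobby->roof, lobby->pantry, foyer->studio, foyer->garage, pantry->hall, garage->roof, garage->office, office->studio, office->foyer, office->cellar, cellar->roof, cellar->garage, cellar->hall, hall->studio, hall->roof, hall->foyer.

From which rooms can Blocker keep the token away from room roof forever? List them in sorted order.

A0 = {roof}
A1: add {cellar, lobby} — lobby (Reacher) has lobby→roof; cellar (Reacher) has cellar→roof.
A2: add {office} — office (Reacher) has office→cellar.
A3: add {garage} — garage (Blocker): all of {roof, office} already in.
A4: add {foyer} — foyer (Reacher) has foyer→garage.
A5 = A4; e.g. studio (Blocker) can still go to pantry. Fixed point.
Reacher's attractor = {cellar, foyer, garage, lobby, office, roof}; Blocker avoids the target exactly from the complement.

hall, pantry, studio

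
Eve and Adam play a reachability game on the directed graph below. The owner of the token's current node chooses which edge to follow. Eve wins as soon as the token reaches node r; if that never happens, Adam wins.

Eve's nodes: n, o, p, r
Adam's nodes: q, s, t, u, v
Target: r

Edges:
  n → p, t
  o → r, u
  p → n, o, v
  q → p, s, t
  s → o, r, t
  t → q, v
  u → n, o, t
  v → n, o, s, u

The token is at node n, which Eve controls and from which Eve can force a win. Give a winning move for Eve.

A0 = {r}
A1: add {o} — o (Eve) has o→r.
A2: add {p} — p (Eve) has p→o.
A3: add {n} — n (Eve) has n→p.
A4 = A3; e.g. q (Adam) can still go to s. Fixed point.
From n, successor p is in the attractor (rank 2); the other successor t is not.

p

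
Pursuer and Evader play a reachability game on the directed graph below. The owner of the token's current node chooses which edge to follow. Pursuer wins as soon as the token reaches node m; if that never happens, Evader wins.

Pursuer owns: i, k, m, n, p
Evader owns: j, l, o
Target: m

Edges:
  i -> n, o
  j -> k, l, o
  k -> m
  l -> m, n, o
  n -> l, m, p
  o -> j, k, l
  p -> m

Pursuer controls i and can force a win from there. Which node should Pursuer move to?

n

A0 = {m}
A1: add {k, n, p} — k (Pursuer) has k→m; n (Pursuer) has n→m; p (Pursuer) has p→m.
A2: add {i} — i (Pursuer) has i→n.
A3 = A2; e.g. j (Evader) can still go to l. Fixed point.
From i, successor n is in the attractor (rank 1); the other successor o is not.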